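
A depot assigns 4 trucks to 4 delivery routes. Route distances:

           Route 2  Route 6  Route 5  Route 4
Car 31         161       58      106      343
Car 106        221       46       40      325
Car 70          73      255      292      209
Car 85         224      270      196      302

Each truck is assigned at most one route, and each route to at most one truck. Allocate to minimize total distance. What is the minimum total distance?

Optimal: Car 31→Route 6 (58 km), Car 106→Route 5 (40 km), Car 70→Route 2 (73 km), Car 85→Route 4 (302 km) — total 58+40+73+302 = 473 km.
Column-greedy (each route in turn goes to its cheapest remaining truck) gives 527 km, worse by 54.
Swapping Car 106↔Car 70 (Car 106→Route 2 221 km, Car 70→Route 5 292 km) adds 400.
No other one-to-one assignment undercuts 473 km.

Min total: 473 km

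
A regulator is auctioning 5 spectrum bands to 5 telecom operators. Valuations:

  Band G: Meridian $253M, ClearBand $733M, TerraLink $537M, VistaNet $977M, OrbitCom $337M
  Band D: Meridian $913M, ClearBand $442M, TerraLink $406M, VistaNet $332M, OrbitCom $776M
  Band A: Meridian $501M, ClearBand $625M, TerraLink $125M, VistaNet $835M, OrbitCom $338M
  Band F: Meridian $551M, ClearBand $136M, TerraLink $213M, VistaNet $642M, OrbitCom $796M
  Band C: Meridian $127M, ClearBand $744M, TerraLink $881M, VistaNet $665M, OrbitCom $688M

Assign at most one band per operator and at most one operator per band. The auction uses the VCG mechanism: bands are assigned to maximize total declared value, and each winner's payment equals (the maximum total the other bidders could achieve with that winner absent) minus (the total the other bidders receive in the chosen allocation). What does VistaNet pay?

Efficient allocation: Meridian→Band D ($913M), ClearBand→Band A ($625M), TerraLink→Band C ($881M), VistaNet→Band G ($977M), OrbitCom→Band F ($796M); total welfare W = $4192M.
VistaNet receives Band G at value $977M, so the others get W − 977 = $3215M.
Without VistaNet: best allocation of the remaining 4 bidders over all 5 bands is Meridian→Band D ($913M), ClearBand→Band G ($733M), TerraLink→Band C ($881M), OrbitCom→Band F ($796M), total $3323M.
VCG payment = (others' best without VistaNet) − (others' welfare with VistaNet) = 3323 − 3215 = $108M.

VistaNet pays $108M.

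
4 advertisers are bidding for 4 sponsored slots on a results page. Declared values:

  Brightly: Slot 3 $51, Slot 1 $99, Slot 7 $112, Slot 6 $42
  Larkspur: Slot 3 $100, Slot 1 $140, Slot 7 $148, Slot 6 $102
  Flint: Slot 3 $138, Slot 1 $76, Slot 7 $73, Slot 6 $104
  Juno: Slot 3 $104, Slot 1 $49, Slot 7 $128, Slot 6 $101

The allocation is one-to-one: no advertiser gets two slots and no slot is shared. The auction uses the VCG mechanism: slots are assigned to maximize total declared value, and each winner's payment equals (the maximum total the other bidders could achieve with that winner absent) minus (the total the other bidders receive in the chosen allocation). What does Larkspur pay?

Larkspur pays $14.

Efficient allocation: Brightly→Slot 7 ($112), Larkspur→Slot 1 ($140), Flint→Slot 3 ($138), Juno→Slot 6 ($101); total welfare W = $491.
Larkspur receives Slot 1 at value $140, so the others get W − 140 = $351.
Without Larkspur: best allocation of the remaining 3 bidders over all 4 slots is Brightly→Slot 1 ($99), Flint→Slot 3 ($138), Juno→Slot 7 ($128), total $365.
VCG payment = (others' best without Larkspur) − (others' welfare with Larkspur) = 365 − 351 = $14.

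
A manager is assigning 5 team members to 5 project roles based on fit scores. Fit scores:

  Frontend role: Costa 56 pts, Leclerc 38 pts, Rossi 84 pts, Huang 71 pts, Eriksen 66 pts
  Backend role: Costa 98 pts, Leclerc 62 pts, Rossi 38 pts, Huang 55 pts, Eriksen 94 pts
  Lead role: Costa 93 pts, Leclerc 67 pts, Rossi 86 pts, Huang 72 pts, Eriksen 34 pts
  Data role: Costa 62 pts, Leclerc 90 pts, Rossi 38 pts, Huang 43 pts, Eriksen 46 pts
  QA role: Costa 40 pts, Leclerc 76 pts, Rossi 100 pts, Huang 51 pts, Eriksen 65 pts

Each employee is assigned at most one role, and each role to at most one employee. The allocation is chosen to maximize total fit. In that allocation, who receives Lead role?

Costa receives Lead role.

This is a one-to-one assignment (maximum-weight bipartite matching).
Optimal: Costa→Lead role (93 pts), Leclerc→Data role (90 pts), Rossi→QA role (100 pts), Huang→Frontend role (71 pts), Eriksen→Backend role (94 pts) — total 93+90+100+71+94 = 448 pts.
Row-greedy (each employee in turn takes its best remaining role) gives 426 pts, worse by 22.
Next-best assignment: Costa→Backend role, Leclerc→Data role, Rossi→QA role, Huang→Lead role, Eriksen→Frontend role = 426 pts.
Costa's own top role is Backend role (98 pts), but forcing Costa→Backend role and reassigning the rest optimally gives only 426 pts — worse by 22.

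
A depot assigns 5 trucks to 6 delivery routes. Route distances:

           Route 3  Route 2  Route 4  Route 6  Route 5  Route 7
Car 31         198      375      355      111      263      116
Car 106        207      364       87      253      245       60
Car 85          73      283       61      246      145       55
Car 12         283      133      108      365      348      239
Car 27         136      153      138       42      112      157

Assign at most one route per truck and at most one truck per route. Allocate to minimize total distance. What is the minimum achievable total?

This is the linear assignment problem.
Optimal: Car 31→Route 7 (116 km), Car 106→Route 4 (87 km), Car 85→Route 3 (73 km), Car 12→Route 2 (133 km), Car 27→Route 6 (42 km) — total 116+87+73+133+42 = 451 km.
Row-greedy (each truck in turn takes its cheapest remaining route) gives 477 km, worse by 26.
Swapping Car 27↔Car 12 (Car 27→Route 2 153 km, Car 12→Route 6 365 km) adds 343.

Min total: 451 km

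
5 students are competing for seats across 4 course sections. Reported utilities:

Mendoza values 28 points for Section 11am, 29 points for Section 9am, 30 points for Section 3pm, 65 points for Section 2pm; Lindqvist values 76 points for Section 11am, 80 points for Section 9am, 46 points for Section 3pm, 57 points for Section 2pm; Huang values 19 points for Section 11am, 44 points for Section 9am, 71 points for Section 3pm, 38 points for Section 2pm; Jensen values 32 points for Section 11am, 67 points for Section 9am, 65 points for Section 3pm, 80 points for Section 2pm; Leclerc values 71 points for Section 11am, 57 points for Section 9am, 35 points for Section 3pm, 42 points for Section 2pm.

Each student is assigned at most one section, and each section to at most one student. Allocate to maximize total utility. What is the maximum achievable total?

Maximum total: 302 points

Optimal: Leclerc→Section 11am (71 points), Lindqvist→Section 9am (80 points), Huang→Section 3pm (71 points), Jensen→Section 2pm (80 points) — total 71+80+71+80 = 302 points.
Column-greedy (each section in turn goes to its best remaining student) gives 279 points, worse by 23.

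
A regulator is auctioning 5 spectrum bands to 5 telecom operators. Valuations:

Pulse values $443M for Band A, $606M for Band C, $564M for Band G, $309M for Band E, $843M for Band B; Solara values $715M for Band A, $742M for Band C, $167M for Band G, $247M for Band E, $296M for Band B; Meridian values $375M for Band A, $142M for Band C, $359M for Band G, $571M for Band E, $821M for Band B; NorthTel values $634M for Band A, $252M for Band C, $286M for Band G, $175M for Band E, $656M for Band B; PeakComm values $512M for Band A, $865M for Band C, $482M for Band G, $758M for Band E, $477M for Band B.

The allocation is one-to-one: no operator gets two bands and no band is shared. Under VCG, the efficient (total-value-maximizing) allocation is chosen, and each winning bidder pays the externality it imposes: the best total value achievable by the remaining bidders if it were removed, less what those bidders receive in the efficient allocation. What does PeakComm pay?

Efficient allocation: Pulse→Band G ($564M), Solara→Band C ($742M), Meridian→Band B ($821M), NorthTel→Band A ($634M), PeakComm→Band E ($758M); total welfare W = $3519M.
PeakComm receives Band E at value $758M, so the others get W − 758 = $2761M.
Without PeakComm: best allocation of the remaining 4 bidders over all 5 bands is Pulse→Band B ($843M), Solara→Band C ($742M), Meridian→Band E ($571M), NorthTel→Band A ($634M), total $2790M.
VCG payment = (others' best without PeakComm) − (others' welfare with PeakComm) = 2790 − 2761 = $29M.

PeakComm pays $29M.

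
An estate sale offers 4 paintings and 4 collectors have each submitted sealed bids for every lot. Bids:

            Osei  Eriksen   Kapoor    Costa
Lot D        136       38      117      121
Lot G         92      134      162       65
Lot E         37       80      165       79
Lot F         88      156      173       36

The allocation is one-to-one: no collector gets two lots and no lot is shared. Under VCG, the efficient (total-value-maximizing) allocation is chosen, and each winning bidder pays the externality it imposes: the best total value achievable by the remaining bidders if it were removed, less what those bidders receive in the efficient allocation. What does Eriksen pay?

Eriksen pays $10.

Efficient allocation: Osei→Lot G ($92), Eriksen→Lot F ($156), Kapoor→Lot E ($165), Costa→Lot D ($121); total welfare W = $534.
Eriksen receives Lot F at value $156, so the others get W − 156 = $378.
Without Eriksen: best allocation of the remaining 3 bidders over all 4 lots is Osei→Lot D ($136), Kapoor→Lot F ($173), Costa→Lot E ($79), total $388.
VCG payment = (others' best without Eriksen) − (others' welfare with Eriksen) = 388 − 378 = $10.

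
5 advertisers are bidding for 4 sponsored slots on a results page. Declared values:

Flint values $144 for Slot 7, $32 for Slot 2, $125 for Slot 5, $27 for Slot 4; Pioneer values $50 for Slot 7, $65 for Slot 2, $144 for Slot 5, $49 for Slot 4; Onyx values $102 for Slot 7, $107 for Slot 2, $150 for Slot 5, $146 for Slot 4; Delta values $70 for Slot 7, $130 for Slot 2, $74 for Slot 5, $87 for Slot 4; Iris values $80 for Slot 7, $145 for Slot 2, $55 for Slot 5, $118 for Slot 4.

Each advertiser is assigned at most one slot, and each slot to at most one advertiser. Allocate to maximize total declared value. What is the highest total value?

Treat this as an assignment problem: match each advertiser to one slot.
Optimal: Flint→Slot 7 ($144), Iris→Slot 2 ($145), Pioneer→Slot 5 ($144), Onyx→Slot 4 ($146) — total 144+145+144+146 = $579.
Column-greedy (each slot in turn goes to its best remaining advertiser) gives $526, worse by 53.
Every other assignment is strictly worse.

Max total: $579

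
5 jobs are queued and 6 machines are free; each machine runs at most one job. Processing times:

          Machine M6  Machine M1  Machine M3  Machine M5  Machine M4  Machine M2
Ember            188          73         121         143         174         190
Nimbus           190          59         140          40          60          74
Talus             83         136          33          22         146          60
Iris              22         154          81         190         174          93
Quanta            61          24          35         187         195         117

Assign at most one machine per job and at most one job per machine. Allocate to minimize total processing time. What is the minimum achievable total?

Min total: 212 min

Treat this as an assignment problem: match each job to one machine.
Optimal: Ember→Machine M1 (73 min), Nimbus→Machine M4 (60 min), Talus→Machine M5 (22 min), Iris→Machine M6 (22 min), Quanta→Machine M3 (35 min) — total 73+60+22+22+35 = 212 min.
Min-entry greedy (repeatedly take the single cheapest remaining cell) gives 249 min, worse by 37.
Checked against all permutations: 212 min is optimal.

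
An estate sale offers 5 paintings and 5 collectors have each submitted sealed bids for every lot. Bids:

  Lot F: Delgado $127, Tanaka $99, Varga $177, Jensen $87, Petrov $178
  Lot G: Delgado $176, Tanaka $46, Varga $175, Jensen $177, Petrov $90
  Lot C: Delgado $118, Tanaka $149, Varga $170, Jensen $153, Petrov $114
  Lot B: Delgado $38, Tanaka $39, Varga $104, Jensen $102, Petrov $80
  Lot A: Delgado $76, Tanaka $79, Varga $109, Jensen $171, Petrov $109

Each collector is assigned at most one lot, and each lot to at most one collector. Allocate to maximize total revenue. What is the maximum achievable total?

Optimal: Delgado→Lot G ($176), Tanaka→Lot C ($149), Varga→Lot B ($104), Jensen→Lot A ($171), Petrov→Lot F ($178) — total 176+149+104+171+178 = $778.
Row-greedy (each collector in turn takes its best remaining lot) gives $753, worse by 25.

Max total: $778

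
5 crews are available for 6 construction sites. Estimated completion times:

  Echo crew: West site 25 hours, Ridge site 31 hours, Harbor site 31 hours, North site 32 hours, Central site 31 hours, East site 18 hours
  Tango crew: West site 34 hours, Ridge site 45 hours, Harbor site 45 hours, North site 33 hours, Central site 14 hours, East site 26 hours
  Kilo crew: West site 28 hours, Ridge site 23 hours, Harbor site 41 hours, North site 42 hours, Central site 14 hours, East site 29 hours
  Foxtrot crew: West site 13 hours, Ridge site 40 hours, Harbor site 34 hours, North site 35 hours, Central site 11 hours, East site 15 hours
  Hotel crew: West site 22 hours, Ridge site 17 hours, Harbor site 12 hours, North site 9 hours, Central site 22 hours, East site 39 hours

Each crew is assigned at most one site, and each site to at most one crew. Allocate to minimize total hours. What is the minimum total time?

Minimum total: 77 hours

Optimal: Echo crew→East site (18 hours), Tango crew→Central site (14 hours), Kilo crew→Ridge site (23 hours), Foxtrot crew→West site (13 hours), Hotel crew→North site (9 hours) — total 18+14+23+13+9 = 77 hours.
Column-greedy (each site in turn goes to its cheapest remaining crew) gives 108 hours, worse by 31.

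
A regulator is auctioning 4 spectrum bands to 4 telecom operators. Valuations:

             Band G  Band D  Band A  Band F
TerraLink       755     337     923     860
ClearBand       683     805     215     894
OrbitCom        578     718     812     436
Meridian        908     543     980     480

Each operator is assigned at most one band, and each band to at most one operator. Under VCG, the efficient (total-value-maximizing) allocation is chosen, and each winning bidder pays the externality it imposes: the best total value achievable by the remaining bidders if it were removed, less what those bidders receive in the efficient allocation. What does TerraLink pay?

Efficient allocation: TerraLink→Band A ($923M), ClearBand→Band F ($894M), OrbitCom→Band D ($718M), Meridian→Band G ($908M); total welfare W = $3443M.
TerraLink receives Band A at value $923M, so the others get W − 923 = $2520M.
Without TerraLink: best allocation of the remaining 3 bidders over all 4 bands is ClearBand→Band F ($894M), OrbitCom→Band A ($812M), Meridian→Band G ($908M), total $2614M.
VCG payment = (others' best without TerraLink) − (others' welfare with TerraLink) = 2614 − 2520 = $94M.

TerraLink pays $94M.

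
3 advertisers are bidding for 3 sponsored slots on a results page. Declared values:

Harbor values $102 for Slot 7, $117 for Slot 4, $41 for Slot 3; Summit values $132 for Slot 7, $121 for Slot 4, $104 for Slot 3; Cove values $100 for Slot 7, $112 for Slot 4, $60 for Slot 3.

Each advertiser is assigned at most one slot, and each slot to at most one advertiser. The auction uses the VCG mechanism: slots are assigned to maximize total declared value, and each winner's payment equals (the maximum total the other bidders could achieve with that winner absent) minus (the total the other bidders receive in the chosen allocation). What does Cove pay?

Cove pays $28.

Efficient allocation: Harbor→Slot 4 ($117), Summit→Slot 3 ($104), Cove→Slot 7 ($100); total welfare W = $321.
Cove receives Slot 7 at value $100, so the others get W − 100 = $221.
Without Cove: best allocation of the remaining 2 bidders over all 3 slots is Harbor→Slot 4 ($117), Summit→Slot 7 ($132), total $249.
VCG payment = (others' best without Cove) − (others' welfare with Cove) = 249 − 221 = $28.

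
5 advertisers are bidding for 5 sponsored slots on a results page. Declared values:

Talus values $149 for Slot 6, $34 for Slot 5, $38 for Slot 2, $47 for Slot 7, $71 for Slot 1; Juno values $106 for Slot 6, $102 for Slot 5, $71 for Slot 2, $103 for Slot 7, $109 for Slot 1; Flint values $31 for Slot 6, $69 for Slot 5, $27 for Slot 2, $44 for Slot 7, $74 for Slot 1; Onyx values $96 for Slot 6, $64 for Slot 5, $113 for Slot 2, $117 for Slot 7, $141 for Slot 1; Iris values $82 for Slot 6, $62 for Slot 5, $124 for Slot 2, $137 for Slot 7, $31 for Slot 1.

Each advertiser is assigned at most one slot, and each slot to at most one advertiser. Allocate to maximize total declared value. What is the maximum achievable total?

Maximum total: $586

Optimal: Talus→Slot 6 ($149), Juno→Slot 7 ($103), Flint→Slot 5 ($69), Onyx→Slot 1 ($141), Iris→Slot 2 ($124) — total 149+103+69+141+124 = $586.
Column-greedy (each slot in turn goes to its best remaining advertiser) gives $566, worse by 20.
Next-best assignment: Talus→Slot 6, Juno→Slot 1, Flint→Slot 5, Onyx→Slot 2, Iris→Slot 7 = $577.
Swapping Onyx↔Iris (Onyx→Slot 2 $113, Iris→Slot 1 $31) loses 121.
Checked against all permutations: $586 is optimal.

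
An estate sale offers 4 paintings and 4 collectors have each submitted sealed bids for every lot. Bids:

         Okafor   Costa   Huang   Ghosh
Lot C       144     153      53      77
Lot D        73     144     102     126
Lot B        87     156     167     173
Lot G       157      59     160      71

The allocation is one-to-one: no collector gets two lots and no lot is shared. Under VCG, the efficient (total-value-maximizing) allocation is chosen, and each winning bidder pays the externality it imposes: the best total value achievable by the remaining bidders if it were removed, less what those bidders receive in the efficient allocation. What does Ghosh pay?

Efficient allocation: Okafor→Lot C ($144), Costa→Lot D ($144), Huang→Lot G ($160), Ghosh→Lot B ($173); total welfare W = $621.
Ghosh receives Lot B at value $173, so the others get W − 173 = $448.
Without Ghosh: best allocation of the remaining 3 bidders over all 4 lots is Okafor→Lot G ($157), Costa→Lot C ($153), Huang→Lot B ($167), total $477.
VCG payment = (others' best without Ghosh) − (others' welfare with Ghosh) = 477 − 448 = $29.

Ghosh pays $29.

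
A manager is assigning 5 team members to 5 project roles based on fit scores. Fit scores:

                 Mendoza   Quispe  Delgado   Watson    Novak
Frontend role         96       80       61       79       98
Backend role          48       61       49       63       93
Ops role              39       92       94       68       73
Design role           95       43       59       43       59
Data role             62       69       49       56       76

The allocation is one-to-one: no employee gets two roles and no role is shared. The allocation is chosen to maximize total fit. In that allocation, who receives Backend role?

Optimal: Mendoza→Design role (95 pts), Quispe→Data role (69 pts), Delgado→Ops role (94 pts), Watson→Frontend role (79 pts), Novak→Backend role (93 pts) — total 95+69+94+79+93 = 430 pts.
Row-greedy (each employee in turn takes its best remaining role) gives 386 pts, worse by 44.
Every other assignment is strictly worse.
Novak's own top role is Frontend role (98 pts), but forcing Novak→Frontend role and reassigning the rest optimally gives only 419 pts — worse by 11.

Novak receives Backend role.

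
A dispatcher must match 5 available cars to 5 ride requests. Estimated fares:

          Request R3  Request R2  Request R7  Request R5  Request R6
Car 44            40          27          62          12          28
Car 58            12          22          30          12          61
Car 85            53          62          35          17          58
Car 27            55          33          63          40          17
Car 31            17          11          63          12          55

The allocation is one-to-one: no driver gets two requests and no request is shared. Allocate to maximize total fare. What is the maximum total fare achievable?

Maximum total: $266

Optimal: Car 44→Request R3 ($40), Car 58→Request R6 ($61), Car 85→Request R2 ($62), Car 27→Request R5 ($40), Car 31→Request R7 ($63) — total 40+61+62+40+63 = $266.
Max-entry greedy (repeatedly take the single best remaining cell) gives $238, worse by 28.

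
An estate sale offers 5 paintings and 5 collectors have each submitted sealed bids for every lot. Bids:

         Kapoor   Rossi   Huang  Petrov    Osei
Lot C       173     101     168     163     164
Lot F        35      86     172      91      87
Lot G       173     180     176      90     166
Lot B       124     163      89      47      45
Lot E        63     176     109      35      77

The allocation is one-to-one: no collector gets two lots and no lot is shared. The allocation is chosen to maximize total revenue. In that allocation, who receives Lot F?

Treat this as an assignment problem: match each collector to one lot.
Optimal: Kapoor→Lot B ($124), Rossi→Lot E ($176), Huang→Lot F ($172), Petrov→Lot C ($163), Osei→Lot G ($166) — total 124+176+172+163+166 = $801.
Column-greedy (each lot in turn goes to its best remaining collector) gives $649, worse by 152.
Next-best assignment: Kapoor→Lot G, Rossi→Lot B, Huang→Lot F, Petrov→Lot C, Osei→Lot E = $748.
Swapping Kapoor↔Petrov (Kapoor→Lot C $173, Petrov→Lot B $47) loses 67.
Huang's own top lot is Lot G ($176), but forcing Huang→Lot G and reassigning the rest optimally gives only $731 — worse by 70.

Huang receives Lot F.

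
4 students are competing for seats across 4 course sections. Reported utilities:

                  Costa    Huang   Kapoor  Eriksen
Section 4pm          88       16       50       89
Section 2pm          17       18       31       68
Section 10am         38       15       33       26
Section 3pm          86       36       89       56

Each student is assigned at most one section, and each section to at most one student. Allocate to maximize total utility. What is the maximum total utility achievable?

Optimal: Costa→Section 4pm (88 points), Huang→Section 10am (15 points), Kapoor→Section 3pm (89 points), Eriksen→Section 2pm (68 points) — total 88+15+89+68 = 260 points.
Column-greedy (each section in turn goes to its best remaining student) gives 194 points, worse by 66.
Swapping Costa↔Eriksen (Costa→Section 2pm 17 points, Eriksen→Section 4pm 89 points) loses 50.
Every other assignment is strictly worse.

Max total: 260 points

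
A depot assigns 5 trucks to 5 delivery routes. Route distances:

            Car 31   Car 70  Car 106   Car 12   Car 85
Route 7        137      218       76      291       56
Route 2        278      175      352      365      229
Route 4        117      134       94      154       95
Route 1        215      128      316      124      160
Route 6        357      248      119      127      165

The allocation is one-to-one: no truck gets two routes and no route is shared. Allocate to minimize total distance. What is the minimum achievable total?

Minimum total: 591 km

Optimal: Car 31→Route 4 (117 km), Car 70→Route 2 (175 km), Car 106→Route 6 (119 km), Car 12→Route 1 (124 km), Car 85→Route 7 (56 km) — total 117+175+119+124+56 = 591 km.
Column-greedy (each route in turn goes to its cheapest remaining truck) gives 806 km, worse by 215.
Next-best assignment: Car 31→Route 7, Car 70→Route 2, Car 106→Route 6, Car 12→Route 1, Car 85→Route 4 = 650 km.
Swapping Car 12↔Car 85 (Car 12→Route 7 291 km, Car 85→Route 1 160 km) adds 271.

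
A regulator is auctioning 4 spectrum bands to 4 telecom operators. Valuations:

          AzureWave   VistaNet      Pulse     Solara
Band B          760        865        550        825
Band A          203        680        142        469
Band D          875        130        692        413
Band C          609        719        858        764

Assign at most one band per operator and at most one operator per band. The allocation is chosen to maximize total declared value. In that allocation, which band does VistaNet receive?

VistaNet receives Band A.

Optimal: AzureWave→Band D ($875M), VistaNet→Band A ($680M), Pulse→Band C ($858M), Solara→Band B ($825M) — total 875+680+858+825 = $3238M.
No other one-to-one assignment exceeds $3238M.
VistaNet's own top band is Band B ($865M), but forcing VistaNet→Band B and reassigning the rest optimally gives only $3067M — worse by 171.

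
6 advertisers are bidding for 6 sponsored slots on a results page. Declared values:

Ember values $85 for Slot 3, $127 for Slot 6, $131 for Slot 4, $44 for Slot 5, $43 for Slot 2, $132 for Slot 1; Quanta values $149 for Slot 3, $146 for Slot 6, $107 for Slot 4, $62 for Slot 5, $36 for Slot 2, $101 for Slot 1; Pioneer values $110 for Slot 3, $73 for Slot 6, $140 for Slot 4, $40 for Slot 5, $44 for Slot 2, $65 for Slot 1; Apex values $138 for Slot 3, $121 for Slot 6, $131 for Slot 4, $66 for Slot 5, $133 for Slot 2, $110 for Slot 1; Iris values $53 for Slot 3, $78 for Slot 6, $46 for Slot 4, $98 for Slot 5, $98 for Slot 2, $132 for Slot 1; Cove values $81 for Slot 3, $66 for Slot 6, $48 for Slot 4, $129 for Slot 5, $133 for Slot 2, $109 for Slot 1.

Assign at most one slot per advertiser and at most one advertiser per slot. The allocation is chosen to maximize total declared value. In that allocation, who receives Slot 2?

Optimal: Ember→Slot 6 ($127), Quanta→Slot 3 ($149), Pioneer→Slot 4 ($140), Apex→Slot 2 ($133), Iris→Slot 1 ($132), Cove→Slot 5 ($129) — total 127+149+140+133+132+129 = $810.
Next-best assignment: Ember→Slot 1, Quanta→Slot 6, Pioneer→Slot 4, Apex→Slot 3, Iris→Slot 5, Cove→Slot 2 = $787.
Swapping Apex↔Quanta (Apex→Slot 3 $138, Quanta→Slot 2 $36) loses 108.
Apex's own top slot is Slot 3 ($138), but forcing Apex→Slot 3 and reassigning the rest optimally gives only $787 — worse by 23.

Apex receives Slot 2.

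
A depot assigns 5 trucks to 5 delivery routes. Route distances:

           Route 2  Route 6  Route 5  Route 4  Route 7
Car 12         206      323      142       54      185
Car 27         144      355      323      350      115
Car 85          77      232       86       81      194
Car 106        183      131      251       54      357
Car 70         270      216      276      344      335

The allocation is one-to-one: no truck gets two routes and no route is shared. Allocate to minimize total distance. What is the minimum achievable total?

Minimum total: 604 km

Optimal: Car 12→Route 5 (142 km), Car 27→Route 7 (115 km), Car 85→Route 2 (77 km), Car 106→Route 4 (54 km), Car 70→Route 6 (216 km) — total 142+115+77+54+216 = 604 km.
Column-greedy (each route in turn goes to its cheapest remaining truck) gives 809 km, worse by 205.
Next-best assignment: Car 12→Route 4, Car 27→Route 7, Car 85→Route 2, Car 106→Route 6, Car 70→Route 5 = 653 km.
Every other assignment is strictly worse.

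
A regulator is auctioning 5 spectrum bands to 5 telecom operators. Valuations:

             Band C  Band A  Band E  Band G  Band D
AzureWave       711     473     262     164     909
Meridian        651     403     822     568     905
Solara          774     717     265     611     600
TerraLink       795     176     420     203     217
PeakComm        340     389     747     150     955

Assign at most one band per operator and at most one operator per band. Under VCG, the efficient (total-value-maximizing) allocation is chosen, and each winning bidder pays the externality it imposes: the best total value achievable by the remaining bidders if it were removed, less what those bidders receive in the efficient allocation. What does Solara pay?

Efficient allocation: AzureWave→Band D ($909M), Meridian→Band G ($568M), Solara→Band A ($717M), TerraLink→Band C ($795M), PeakComm→Band E ($747M); total welfare W = $3736M.
Solara receives Band A at value $717M, so the others get W − 717 = $3019M.
Without Solara: best allocation of the remaining 4 bidders over all 5 bands is AzureWave→Band A ($473M), Meridian→Band E ($822M), TerraLink→Band C ($795M), PeakComm→Band D ($955M), total $3045M.
VCG payment = (others' best without Solara) − (others' welfare with Solara) = 3045 − 3019 = $26M.

Solara pays $26M.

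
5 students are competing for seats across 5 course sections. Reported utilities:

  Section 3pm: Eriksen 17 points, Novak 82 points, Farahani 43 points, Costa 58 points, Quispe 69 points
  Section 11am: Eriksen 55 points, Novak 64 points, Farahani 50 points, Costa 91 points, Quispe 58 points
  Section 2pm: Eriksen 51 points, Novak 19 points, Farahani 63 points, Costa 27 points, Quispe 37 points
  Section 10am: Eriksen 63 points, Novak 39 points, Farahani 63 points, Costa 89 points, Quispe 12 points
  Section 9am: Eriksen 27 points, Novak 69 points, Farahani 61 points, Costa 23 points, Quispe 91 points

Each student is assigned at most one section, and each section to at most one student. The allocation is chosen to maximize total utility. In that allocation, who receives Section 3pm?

Novak receives Section 3pm.

Optimal: Eriksen→Section 10am (63 points), Novak→Section 3pm (82 points), Farahani→Section 2pm (63 points), Costa→Section 11am (91 points), Quispe→Section 9am (91 points) — total 63+82+63+91+91 = 390 points.
Swapping Farahani↔Quispe (Farahani→Section 9am 61 points, Quispe→Section 2pm 37 points) loses 56.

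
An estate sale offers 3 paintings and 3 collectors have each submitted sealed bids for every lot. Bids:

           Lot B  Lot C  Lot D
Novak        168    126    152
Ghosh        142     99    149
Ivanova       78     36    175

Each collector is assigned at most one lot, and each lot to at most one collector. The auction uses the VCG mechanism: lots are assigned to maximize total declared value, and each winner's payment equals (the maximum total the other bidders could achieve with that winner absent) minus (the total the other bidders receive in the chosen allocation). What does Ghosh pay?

Ghosh pays $42.

Efficient allocation: Novak→Lot C ($126), Ghosh→Lot B ($142), Ivanova→Lot D ($175); total welfare W = $443.
Ghosh receives Lot B at value $142, so the others get W − 142 = $301.
Without Ghosh: best allocation of the remaining 2 bidders over all 3 lots is Novak→Lot B ($168), Ivanova→Lot D ($175), total $343.
VCG payment = (others' best without Ghosh) − (others' welfare with Ghosh) = 343 − 301 = $42.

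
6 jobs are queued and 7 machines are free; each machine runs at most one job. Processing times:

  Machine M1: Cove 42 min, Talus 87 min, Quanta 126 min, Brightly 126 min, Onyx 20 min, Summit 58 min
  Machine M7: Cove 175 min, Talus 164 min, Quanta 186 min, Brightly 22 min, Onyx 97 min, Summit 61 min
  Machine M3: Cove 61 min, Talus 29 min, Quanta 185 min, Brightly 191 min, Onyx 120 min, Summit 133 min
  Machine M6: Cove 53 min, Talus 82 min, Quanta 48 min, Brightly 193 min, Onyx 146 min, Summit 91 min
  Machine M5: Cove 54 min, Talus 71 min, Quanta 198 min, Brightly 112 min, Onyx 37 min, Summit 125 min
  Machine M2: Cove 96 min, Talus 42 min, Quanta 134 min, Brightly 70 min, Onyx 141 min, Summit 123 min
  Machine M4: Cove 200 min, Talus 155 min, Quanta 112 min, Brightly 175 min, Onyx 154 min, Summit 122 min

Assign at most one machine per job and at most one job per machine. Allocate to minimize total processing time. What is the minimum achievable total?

Minimum total: 268 min

Optimal: Cove→Machine M3 (61 min), Talus→Machine M2 (42 min), Quanta→Machine M6 (48 min), Brightly→Machine M7 (22 min), Onyx→Machine M5 (37 min), Summit→Machine M1 (58 min) — total 61+42+48+22+37+58 = 268 min.
Column-greedy (each machine in turn goes to its cheapest remaining job) gives 296 min, worse by 28.
Next-best assignment: Cove→Machine M5, Talus→Machine M3, Quanta→Machine M6, Brightly→Machine M2, Onyx→Machine M1, Summit→Machine M7 = 282 min.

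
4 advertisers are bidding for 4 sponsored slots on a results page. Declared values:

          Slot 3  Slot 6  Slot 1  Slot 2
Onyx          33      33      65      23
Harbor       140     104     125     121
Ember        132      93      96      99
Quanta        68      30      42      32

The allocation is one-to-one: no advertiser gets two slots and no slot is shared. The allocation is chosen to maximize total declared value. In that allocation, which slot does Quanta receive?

This is the linear assignment problem.
Optimal: Onyx→Slot 1 ($65), Harbor→Slot 2 ($121), Ember→Slot 3 ($132), Quanta→Slot 6 ($30) — total 65+121+132+30 = $348.
Next-best assignment: Onyx→Slot 1, Harbor→Slot 2, Ember→Slot 6, Quanta→Slot 3 = $347.
Swapping Quanta↔Harbor (Quanta→Slot 2 $32, Harbor→Slot 6 $104) loses 15.
Quanta's own top slot is Slot 3 ($68), but forcing Quanta→Slot 3 and reassigning the rest optimally gives only $347 — worse by 1.

Quanta receives Slot 6.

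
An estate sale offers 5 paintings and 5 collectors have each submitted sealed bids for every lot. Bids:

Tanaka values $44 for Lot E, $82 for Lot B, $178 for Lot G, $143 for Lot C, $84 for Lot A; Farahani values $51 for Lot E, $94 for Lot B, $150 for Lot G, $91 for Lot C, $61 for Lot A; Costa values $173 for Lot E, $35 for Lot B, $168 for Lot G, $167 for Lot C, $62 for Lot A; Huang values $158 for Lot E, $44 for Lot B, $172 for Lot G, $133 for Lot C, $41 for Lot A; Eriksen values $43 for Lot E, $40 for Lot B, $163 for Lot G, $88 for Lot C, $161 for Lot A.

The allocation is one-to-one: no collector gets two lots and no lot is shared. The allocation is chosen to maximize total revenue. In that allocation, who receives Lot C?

Costa receives Lot C.

Optimal: Tanaka→Lot G ($178), Farahani→Lot B ($94), Costa→Lot C ($167), Huang→Lot E ($158), Eriksen→Lot A ($161) — total 178+94+167+158+161 = $758.
Column-greedy (each lot in turn goes to its best remaining collector) gives $739, worse by 19.
Next-best assignment: Tanaka→Lot C, Farahani→Lot B, Costa→Lot E, Huang→Lot G, Eriksen→Lot A = $743.
Swapping Tanaka↔Farahani (Tanaka→Lot B $82, Farahani→Lot G $150) loses 40.
Costa's own top lot is Lot E ($173), but forcing Costa→Lot E and reassigning the rest optimally gives only $743 — worse by 15.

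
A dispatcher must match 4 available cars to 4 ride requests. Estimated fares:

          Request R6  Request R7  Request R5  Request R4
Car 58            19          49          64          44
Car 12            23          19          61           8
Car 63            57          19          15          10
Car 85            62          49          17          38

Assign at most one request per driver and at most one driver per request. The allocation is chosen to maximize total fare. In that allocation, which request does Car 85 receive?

Car 85 receives Request R7.

Optimal: Car 58→Request R4 ($44), Car 12→Request R5 ($61), Car 63→Request R6 ($57), Car 85→Request R7 ($49) — total 44+61+57+49 = $211.
Row-greedy (each driver in turn takes its best remaining request) gives $144, worse by 67.
Swapping Car 63↔Car 85 (Car 63→Request R7 $19, Car 85→Request R6 $62) loses 25.
Checked against all permutations: $211 is optimal.
Car 85's own top request is Request R6 ($62), but forcing Car 85→Request R6 and reassigning the rest optimally gives only $186 — worse by 25.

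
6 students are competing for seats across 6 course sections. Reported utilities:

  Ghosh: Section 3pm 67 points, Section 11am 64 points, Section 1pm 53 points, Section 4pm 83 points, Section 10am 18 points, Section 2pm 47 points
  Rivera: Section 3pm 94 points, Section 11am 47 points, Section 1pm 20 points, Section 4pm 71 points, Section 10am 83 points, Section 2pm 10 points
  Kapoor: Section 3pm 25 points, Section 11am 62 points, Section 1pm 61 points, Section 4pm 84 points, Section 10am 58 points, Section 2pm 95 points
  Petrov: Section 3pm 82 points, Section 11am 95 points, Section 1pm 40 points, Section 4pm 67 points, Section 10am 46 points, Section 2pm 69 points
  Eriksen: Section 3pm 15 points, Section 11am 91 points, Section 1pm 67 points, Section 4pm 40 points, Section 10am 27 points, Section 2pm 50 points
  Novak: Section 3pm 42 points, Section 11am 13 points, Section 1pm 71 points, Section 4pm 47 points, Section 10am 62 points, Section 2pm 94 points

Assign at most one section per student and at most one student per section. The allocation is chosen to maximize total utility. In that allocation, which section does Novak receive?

Novak receives Section 1pm.

Optimal: Ghosh→Section 4pm (83 points), Rivera→Section 10am (83 points), Kapoor→Section 2pm (95 points), Petrov→Section 3pm (82 points), Eriksen→Section 11am (91 points), Novak→Section 1pm (71 points) — total 83+83+95+82+91+71 = 505 points.
Max-entry greedy (repeatedly take the single best remaining cell) gives 465 points, worse by 40.
Next-best assignment: Ghosh→Section 4pm, Rivera→Section 3pm, Kapoor→Section 2pm, Petrov→Section 11am, Eriksen→Section 1pm, Novak→Section 10am = 496 points.
Swapping Ghosh↔Petrov (Ghosh→Section 3pm 67 points, Petrov→Section 4pm 67 points) loses 31.
Novak's own top section is Section 2pm (94 points), but forcing Novak→Section 2pm and reassigning the rest optimally gives only 494 points — worse by 11.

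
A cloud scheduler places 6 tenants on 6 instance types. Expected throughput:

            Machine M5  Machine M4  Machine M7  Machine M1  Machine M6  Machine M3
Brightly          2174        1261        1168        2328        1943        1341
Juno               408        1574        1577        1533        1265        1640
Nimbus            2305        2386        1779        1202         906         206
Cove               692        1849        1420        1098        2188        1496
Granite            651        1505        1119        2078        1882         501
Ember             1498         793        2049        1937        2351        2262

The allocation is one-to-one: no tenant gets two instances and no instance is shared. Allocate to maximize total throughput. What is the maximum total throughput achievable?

Optimal: Brightly→Machine M5 (2174 ops/s), Juno→Machine M7 (1577 ops/s), Nimbus→Machine M4 (2386 ops/s), Cove→Machine M6 (2188 ops/s), Granite→Machine M1 (2078 ops/s), Ember→Machine M3 (2262 ops/s) — total 2174+1577+2386+2188+2078+2262 = 12665 ops/s.
Checked against all permutations: 12665 ops/s is optimal.

Maximum total: 12665 ops/s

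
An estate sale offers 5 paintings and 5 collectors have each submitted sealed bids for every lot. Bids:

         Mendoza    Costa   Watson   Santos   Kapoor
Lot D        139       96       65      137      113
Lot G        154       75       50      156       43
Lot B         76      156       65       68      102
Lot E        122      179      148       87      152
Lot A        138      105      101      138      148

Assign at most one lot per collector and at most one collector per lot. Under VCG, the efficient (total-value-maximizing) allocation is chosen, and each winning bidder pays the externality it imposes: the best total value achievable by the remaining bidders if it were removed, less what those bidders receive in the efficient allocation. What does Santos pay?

Efficient allocation: Mendoza→Lot D ($139), Costa→Lot B ($156), Watson→Lot E ($148), Santos→Lot G ($156), Kapoor→Lot A ($148); total welfare W = $747.
Santos receives Lot G at value $156, so the others get W − 156 = $591.
Without Santos: best allocation of the remaining 4 bidders over all 5 lots is Mendoza→Lot G ($154), Costa→Lot B ($156), Watson→Lot E ($148), Kapoor→Lot A ($148), total $606.
VCG payment = (others' best without Santos) − (others' welfare with Santos) = 606 − 591 = $15.

Santos pays $15.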